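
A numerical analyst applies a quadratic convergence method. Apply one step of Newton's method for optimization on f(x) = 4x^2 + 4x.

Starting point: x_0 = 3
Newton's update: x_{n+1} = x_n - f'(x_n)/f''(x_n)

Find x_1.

f(x) = 4x^2 + 4x
f'(x) = 8x + (4), f''(x) = 8
Newton step: x_1 = x_0 - f'(x_0)/f''(x_0)
f'(3) = 28
x_1 = 3 - 28/8 = -1/2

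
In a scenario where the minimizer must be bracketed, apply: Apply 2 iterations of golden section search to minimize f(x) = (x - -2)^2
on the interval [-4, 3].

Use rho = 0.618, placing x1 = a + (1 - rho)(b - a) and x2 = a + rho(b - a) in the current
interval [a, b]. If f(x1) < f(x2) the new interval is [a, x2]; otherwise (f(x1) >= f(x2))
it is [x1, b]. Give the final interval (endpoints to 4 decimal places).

Golden section search for min of f(x) = (x - -2)^2 on [-4, 3].
Each step: x1 = a + (1 - rho)(b - a), x2 = a + rho(b - a); if f(x1) < f(x2) keep [a, x2], otherwise keep [x1, b].
Step 1: [-4.0000, 3.0000], x1=-1.3260 (f=0.4543), x2=0.3260 (f=5.4103); f(x1) < f(x2) => keep [-4.0000, 0.3260]
Step 2: [-4.0000, 0.3260], x1=-2.3475 (f=0.1207), x2=-1.3265 (f=0.4536); f(x1) < f(x2) => keep [-4.0000, -1.3265]
Final interval: [-4.0000, -1.3265]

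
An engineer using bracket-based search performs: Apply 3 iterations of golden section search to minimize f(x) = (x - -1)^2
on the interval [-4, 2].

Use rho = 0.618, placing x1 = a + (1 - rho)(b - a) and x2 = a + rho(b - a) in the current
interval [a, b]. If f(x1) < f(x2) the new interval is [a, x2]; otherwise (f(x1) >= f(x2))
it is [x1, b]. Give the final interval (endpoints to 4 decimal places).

Golden section search for min of f(x) = (x - -1)^2 on [-4, 2].
Each step: x1 = a + (1 - rho)(b - a), x2 = a + rho(b - a); if f(x1) < f(x2) keep [a, x2], otherwise keep [x1, b].
Step 1: [-4.0000, 2.0000], x1=-1.7080 (f=0.5013), x2=-0.2920 (f=0.5013); f(x1) = f(x2) (tie, not '<') => keep [-1.7080, 2.0000]
Step 2: [-1.7080, 2.0000], x1=-0.2915 (f=0.5019), x2=0.5835 (f=2.5076); f(x1) < f(x2) => keep [-1.7080, 0.5835]
Step 3: [-1.7080, 0.5835], x1=-0.8326 (f=0.0280), x2=-0.2918 (f=0.5015); f(x1) < f(x2) => keep [-1.7080, -0.2918]
Final interval: [-1.7080, -0.2918]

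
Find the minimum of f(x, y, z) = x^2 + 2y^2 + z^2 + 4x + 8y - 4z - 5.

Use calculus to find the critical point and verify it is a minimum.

f(x,y,z) = x^2 + 2y^2 + z^2 + 4x + 8y - 4z - 5
df/dx = 2x + (4) = 0 => x = -2
df/dy = 4y + (8) = 0 => y = -2
df/dz = 2z + (-4) = 0 => z = 2
f(-2,-2,2) = 1*(-2)^2 + 2*(-2)^2 + 1*(2)^2 + 4*(-2) + 8*(-2) + -4*(2) + -5 = -21
Hessian is diagonal with entries 2, 4, 2 > 0, confirmed minimum.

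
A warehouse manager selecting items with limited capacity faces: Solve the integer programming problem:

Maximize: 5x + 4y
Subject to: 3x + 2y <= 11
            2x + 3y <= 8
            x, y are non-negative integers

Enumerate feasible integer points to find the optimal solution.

Constraint 1: 3x + 2y <= 11
Constraint 2: 2x + 3y <= 8
Feasible x range (need y >= 0): 0 <= x <= min(11/3, 8/2) => x in {0, ..., 3}.
Enumerate feasible integer points row by row (the coefficient of y is 4 > 0, so for each x the largest feasible y gives the best value):
  x = 0: y <= min((11 - 3*0)/2, (8 - 2*0)/3) => y in {0, ..., 2}; best 5*0 + 4*2 = 8
  x = 1: y <= min((11 - 3*1)/2, (8 - 2*1)/3) => y in {0, ..., 2}; best 5*1 + 4*2 = 13
  x = 2: y <= min((11 - 3*2)/2, (8 - 2*2)/3) => y in {0, ..., 1}; best 5*2 + 4*1 = 14
  x = 3: y <= min((11 - 3*3)/2, (8 - 2*3)/3) => y in {0}; best 5*3 + 4*0 = 15
The maximum 5x + 4y = 15 is achieved at x = 3, y = 0.
Check: 3*3 + 2*0 = 9 <= 11 and 2*3 + 3*0 = 6 <= 8.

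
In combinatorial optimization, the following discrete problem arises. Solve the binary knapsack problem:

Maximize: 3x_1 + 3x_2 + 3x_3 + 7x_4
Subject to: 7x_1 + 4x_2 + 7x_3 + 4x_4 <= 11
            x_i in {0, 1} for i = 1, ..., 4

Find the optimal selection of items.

Items: item 1 (v=3, w=7), item 2 (v=3, w=4), item 3 (v=3, w=7), item 4 (v=7, w=4)
Capacity: 11
Checking all 16 subsets (w = total weight, v = total value):
  {}: w = 0, v = 0
  {1}: w = 7, v = 3
  {2}: w = 4, v = 3
  {3}: w = 7, v = 3
  {4}: w = 4, v = 7
  {1, 2}: w = 11, v = 6
  {1, 3}: w = 14 > 11, infeasible
  {1, 4}: w = 11, v = 10
  {2, 3}: w = 11, v = 6
  {2, 4}: w = 8, v = 10
  {3, 4}: w = 11, v = 10
  {1, 2, 3}: w = 18 > 11, infeasible
  {1, 2, 4}: w = 15 > 11, infeasible
  {1, 3, 4}: w = 18 > 11, infeasible
  {2, 3, 4}: w = 15 > 11, infeasible
  {1, 2, 3, 4}: w = 22 > 11, infeasible
Best feasible subset: items [1, 4]
(The same value 10 is also attained by {2, 4}, {3, 4}.)
Total weight: 11 <= 11, total value: 10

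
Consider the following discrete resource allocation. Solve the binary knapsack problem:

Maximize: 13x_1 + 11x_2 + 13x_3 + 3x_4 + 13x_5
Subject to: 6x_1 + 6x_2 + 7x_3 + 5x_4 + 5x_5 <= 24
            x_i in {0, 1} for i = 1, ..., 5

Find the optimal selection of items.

Items: item 1 (v=13, w=6), item 2 (v=11, w=6), item 3 (v=13, w=7), item 4 (v=3, w=5), item 5 (v=13, w=5)
Capacity: 24
Checking all 32 subsets (w = total weight, v = total value):
  {}: w = 0, v = 0
  {1}: w = 6, v = 13
  {2}: w = 6, v = 11
  {3}: w = 7, v = 13
  {4}: w = 5, v = 3
  {5}: w = 5, v = 13
  {1, 2}: w = 12, v = 24
  {1, 3}: w = 13, v = 26
  {1, 4}: w = 11, v = 16
  {1, 5}: w = 11, v = 26
  {2, 3}: w = 13, v = 24
  {2, 4}: w = 11, v = 14
  {2, 5}: w = 11, v = 24
  {3, 4}: w = 12, v = 16
  {3, 5}: w = 12, v = 26
  {4, 5}: w = 10, v = 16
  {1, 2, 3}: w = 19, v = 37
  {1, 2, 4}: w = 17, v = 27
  {1, 2, 5}: w = 17, v = 37
  {1, 3, 4}: w = 18, v = 29
  {1, 3, 5}: w = 18, v = 39
  {1, 4, 5}: w = 16, v = 29
  {2, 3, 4}: w = 18, v = 27
  {2, 3, 5}: w = 18, v = 37
  {2, 4, 5}: w = 16, v = 27
  {3, 4, 5}: w = 17, v = 29
  {1, 2, 3, 4}: w = 24, v = 40
  {1, 2, 3, 5}: w = 24, v = 50
  {1, 2, 4, 5}: w = 22, v = 40
  {1, 3, 4, 5}: w = 23, v = 42
  {2, 3, 4, 5}: w = 23, v = 40
  {1, 2, 3, 4, 5}: w = 29 > 24, infeasible
Best feasible subset: items [1, 2, 3, 5]
Total weight: 24 <= 24, total value: 50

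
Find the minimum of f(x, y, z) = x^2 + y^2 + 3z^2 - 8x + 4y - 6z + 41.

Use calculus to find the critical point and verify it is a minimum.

f(x,y,z) = x^2 + y^2 + 3z^2 - 8x + 4y - 6z + 41
df/dx = 2x + (-8) = 0 => x = 4
df/dy = 2y + (4) = 0 => y = -2
df/dz = 6z + (-6) = 0 => z = 1
f(4,-2,1) = 1*(4)^2 + 1*(-2)^2 + 3*(1)^2 + -8*(4) + 4*(-2) + -6*(1) + 41 = 18
Hessian is diagonal with entries 2, 2, 6 > 0, confirmed minimum.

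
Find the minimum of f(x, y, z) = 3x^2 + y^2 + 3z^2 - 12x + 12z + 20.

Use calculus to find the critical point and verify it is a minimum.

f(x,y,z) = 3x^2 + y^2 + 3z^2 - 12x + 12z + 20
df/dx = 6x + (-12) = 0 => x = 2
df/dy = 2y + (0) = 0 => y = 0
df/dz = 6z + (12) = 0 => z = -2
f(2,0,-2) = 3*(2)^2 + 1*(0)^2 + 3*(-2)^2 + -12*(2) + 12*(-2) + 20 = -4
Hessian is diagonal with entries 6, 2, 6 > 0, confirmed minimum.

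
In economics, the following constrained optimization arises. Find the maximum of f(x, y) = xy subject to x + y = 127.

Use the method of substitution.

Substitute y = 127 - x into f(x,y) = xy:
g(x) = x(127 - x) = 127x - x^2
g'(x) = 127 - 2x = 0  =>  x = 127/2
y = 127 - 127/2 = 127/2
Maximum value = (127/2) * (127/2) = 16129/4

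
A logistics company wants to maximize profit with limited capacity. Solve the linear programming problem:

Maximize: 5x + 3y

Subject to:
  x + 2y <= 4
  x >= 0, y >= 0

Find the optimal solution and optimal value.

The feasible region has vertices at [(0, 0), (4, 0), (0, 2)].
Checking objective 5x + 3y at each vertex:
  (0, 0): 5*0 + 3*0 = 0
  (4, 0): 5*4 + 3*0 = 20
  (0, 2): 5*0 + 3*2 = 6
Maximum is 20 at (4, 0).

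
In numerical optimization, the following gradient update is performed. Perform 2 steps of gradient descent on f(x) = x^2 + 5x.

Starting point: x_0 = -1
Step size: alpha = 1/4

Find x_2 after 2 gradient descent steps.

f(x) = x^2 + 5x, f'(x) = 2x + (5)
Step 1: f'(-1) = 3, x_1 = -1 - 1/4 * 3 = -7/4
Step 2: f'(-7/4) = 3/2, x_2 = -7/4 - 1/4 * 3/2 = -17/8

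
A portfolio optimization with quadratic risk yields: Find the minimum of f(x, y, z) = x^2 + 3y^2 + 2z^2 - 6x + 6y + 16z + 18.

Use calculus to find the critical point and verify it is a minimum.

f(x,y,z) = x^2 + 3y^2 + 2z^2 - 6x + 6y + 16z + 18
df/dx = 2x + (-6) = 0 => x = 3
df/dy = 6y + (6) = 0 => y = -1
df/dz = 4z + (16) = 0 => z = -4
f(3,-1,-4) = 1*(3)^2 + 3*(-1)^2 + 2*(-4)^2 + -6*(3) + 6*(-1) + 16*(-4) + 18 = -26
Hessian is diagonal with entries 2, 6, 4 > 0, confirmed minimum.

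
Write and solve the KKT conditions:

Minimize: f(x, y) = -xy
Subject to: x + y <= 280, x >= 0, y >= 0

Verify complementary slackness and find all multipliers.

Problem: min -xy s.t. x + y <= 280 (multiplier lambda), x >= 0 (mu_x), y >= 0 (mu_y)
KKT stationarity: -y + lambda - mu_x = 0, -x + lambda - mu_y = 0, with lambda, mu_x, mu_y >= 0
Complementary slackness: lambda*(x + y - 280) = 0, mu_x*x = 0, mu_y*y = 0
If lambda = 0: y = -mu_x <= 0 and x = -mu_y <= 0 force x = y = 0 with f = 0; but x = y = 140 is feasible with f = -19600 < 0, so this is not the minimum. Hence lambda > 0 and x + y = 280.
Try x > 0, y > 0 (so mu_x = mu_y = 0): y = lambda, x = lambda => x = y = lambda
x + y = 280 => 2*lambda = 280 => lambda = 140
x* = y* = 140 > 0, consistent with mu_x = mu_y = 0.
(Any feasible point with x = 0 or y = 0 has f = 0 > -19600, so the minimum is not on those boundaries.)
min(-xy) = -19600 (i.e. max xy = 19600)
Multipliers: lambda = 140, mu_x = 0, mu_y = 0
Complementary slackness: lambda*(x + y - 280) = 140*(140 + 140 - 280) = 0, mu_x*x = 0*140 = 0, mu_y*y = 0*140 = 0. Satisfied.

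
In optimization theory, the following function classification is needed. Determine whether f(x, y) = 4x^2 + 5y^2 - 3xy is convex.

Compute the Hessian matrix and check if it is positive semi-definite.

f(x,y) = 4x^2 + 5y^2 - 3xy
Hessian H = [[8, -3], [-3, 10]]
trace(H) = 18, det(H) = 71
Eigenvalues: (18 +/- sqrt(40)) / 2 = 12.16, 5.838
Since both eigenvalues > 0, f is convex.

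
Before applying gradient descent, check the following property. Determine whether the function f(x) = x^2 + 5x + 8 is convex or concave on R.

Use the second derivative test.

f(x) = x^2 + 5x + 8
f'(x) = 2x + 5
f''(x) = 2
Since f''(x) = 2 > 0 for all x, f is convex on R.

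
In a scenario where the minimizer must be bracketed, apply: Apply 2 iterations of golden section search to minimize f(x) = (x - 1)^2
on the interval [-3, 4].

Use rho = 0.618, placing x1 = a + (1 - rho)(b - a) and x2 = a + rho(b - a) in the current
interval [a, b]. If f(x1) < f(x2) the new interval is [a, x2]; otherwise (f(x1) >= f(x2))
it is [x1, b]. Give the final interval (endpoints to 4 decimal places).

Golden section search for min of f(x) = (x - 1)^2 on [-3, 4].
Each step: x1 = a + (1 - rho)(b - a), x2 = a + rho(b - a); if f(x1) < f(x2) keep [a, x2], otherwise keep [x1, b].
Step 1: [-3.0000, 4.0000], x1=-0.3260 (f=1.7583), x2=1.3260 (f=0.1063); f(x1) > f(x2) => keep [-0.3260, 4.0000]
Step 2: [-0.3260, 4.0000], x1=1.3265 (f=0.1066), x2=2.3475 (f=1.8157); f(x1) < f(x2) => keep [-0.3260, 2.3475]
Final interval: [-0.3260, 2.3475]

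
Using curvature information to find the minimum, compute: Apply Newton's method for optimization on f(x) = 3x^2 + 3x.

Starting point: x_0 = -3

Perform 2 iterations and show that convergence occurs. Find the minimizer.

f(x) = 3x^2 + 3x, f'(x) = 6x + (3), f''(x) = 6
Step 1: f'(-3) = -15, x_1 = -3 - -15/6 = -1/2
Step 2: f'(-1/2) = 0, x_2 = -1/2 (converged)
Newton's method converges in 1 step for quadratics.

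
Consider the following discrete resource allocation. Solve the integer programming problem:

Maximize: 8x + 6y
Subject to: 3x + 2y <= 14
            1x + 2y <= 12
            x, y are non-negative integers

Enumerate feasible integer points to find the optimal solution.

Constraint 1: 3x + 2y <= 14
Constraint 2: 1x + 2y <= 12
Feasible x range (need y >= 0): 0 <= x <= min(14/3, 12/1) => x in {0, ..., 4}.
Enumerate feasible integer points row by row (the coefficient of y is 6 > 0, so for each x the largest feasible y gives the best value):
  x = 0: y <= min((14 - 3*0)/2, (12 - 1*0)/2) => y in {0, ..., 6}; best 8*0 + 6*6 = 36
  x = 1: y <= min((14 - 3*1)/2, (12 - 1*1)/2) => y in {0, ..., 5}; best 8*1 + 6*5 = 38
  x = 2: y <= min((14 - 3*2)/2, (12 - 1*2)/2) => y in {0, ..., 4}; best 8*2 + 6*4 = 40
  x = 3: y <= min((14 - 3*3)/2, (12 - 1*3)/2) => y in {0, ..., 2}; best 8*3 + 6*2 = 36
  x = 4: y <= min((14 - 3*4)/2, (12 - 1*4)/2) => y in {0, ..., 1}; best 8*4 + 6*1 = 38
The maximum 8x + 6y = 40 is achieved at x = 2, y = 4.
Check: 3*2 + 2*4 = 14 <= 14 and 1*2 + 2*4 = 10 <= 12.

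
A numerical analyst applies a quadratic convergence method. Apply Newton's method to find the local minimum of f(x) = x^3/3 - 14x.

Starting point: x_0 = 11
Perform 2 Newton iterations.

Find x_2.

f(x) = x^3/3 - 14x
f'(x) = x^2 - 14, f''(x) = 2x
Newton update: x_{n+1} = x_n - (x_n^2 - 14)/(2*x_n)
Step 1: x_0 = 11, f'=107, f''=22, x_1 = 135/22
Step 2: x_1 = 135/22, f'=11449/484, f''=135/11, x_2 = 25001/5940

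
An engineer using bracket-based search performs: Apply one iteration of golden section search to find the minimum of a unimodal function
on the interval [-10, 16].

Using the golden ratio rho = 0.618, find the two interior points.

Golden section search on [-10, 16].
Golden ratio rho = 0.618 (approx).
Interior points:
  x_1 = -10 + (1-0.618)*26 = -0.0680
  x_2 = -10 + 0.618*26 = 6.0680
Compare f(x_1) and f(x_2) to determine which subinterval to keep.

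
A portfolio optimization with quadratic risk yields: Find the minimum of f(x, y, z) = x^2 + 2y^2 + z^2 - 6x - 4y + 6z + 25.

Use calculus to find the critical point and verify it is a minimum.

f(x,y,z) = x^2 + 2y^2 + z^2 - 6x - 4y + 6z + 25
df/dx = 2x + (-6) = 0 => x = 3
df/dy = 4y + (-4) = 0 => y = 1
df/dz = 2z + (6) = 0 => z = -3
f(3,1,-3) = 1*(3)^2 + 2*(1)^2 + 1*(-3)^2 + -6*(3) + -4*(1) + 6*(-3) + 25 = 5
Hessian is diagonal with entries 2, 4, 2 > 0, confirmed minimum.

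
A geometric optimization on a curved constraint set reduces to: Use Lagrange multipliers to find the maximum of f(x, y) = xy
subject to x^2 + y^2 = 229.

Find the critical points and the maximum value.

Lagrange conditions: y = 2*lambda*x and x = 2*lambda*y
If x = 0 then y = 0, violating the constraint, so x, y != 0.
Dividing: y/x = x/y => x^2 = y^2 => y = x or y = -x
Constraint: 2x^2 = 229 => x^2 = 229/2 => x = +/-sqrt(229/2)
Critical points: (sqrt(229/2), sqrt(229/2)), (-sqrt(229/2), -sqrt(229/2)), (sqrt(229/2), -sqrt(229/2)), (-sqrt(229/2), sqrt(229/2))
  y = x:  xy = x^2 = 229/2  at (sqrt(229/2), sqrt(229/2)) and (-sqrt(229/2), -sqrt(229/2))
  y = -x: xy = -x^2 = -229/2 at (sqrt(229/2), -sqrt(229/2)) and (-sqrt(229/2), sqrt(229/2))
Maximum xy = 229/2 at (sqrt(229/2), sqrt(229/2)) and (-sqrt(229/2), -sqrt(229/2))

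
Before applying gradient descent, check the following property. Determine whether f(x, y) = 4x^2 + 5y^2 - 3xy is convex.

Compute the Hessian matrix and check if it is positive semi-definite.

f(x,y) = 4x^2 + 5y^2 - 3xy
Hessian H = [[8, -3], [-3, 10]]
trace(H) = 18, det(H) = 71
Eigenvalues: (18 +/- sqrt(40)) / 2 = 12.16, 5.838
Since both eigenvalues > 0, f is convex.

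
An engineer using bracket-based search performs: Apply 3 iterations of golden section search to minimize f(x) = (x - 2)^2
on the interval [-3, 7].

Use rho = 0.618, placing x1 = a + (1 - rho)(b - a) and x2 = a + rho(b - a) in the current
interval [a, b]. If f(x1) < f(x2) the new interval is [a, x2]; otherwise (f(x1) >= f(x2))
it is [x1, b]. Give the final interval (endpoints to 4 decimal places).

Golden section search for min of f(x) = (x - 2)^2 on [-3, 7].
Each step: x1 = a + (1 - rho)(b - a), x2 = a + rho(b - a); if f(x1) < f(x2) keep [a, x2], otherwise keep [x1, b].
Step 1: [-3.0000, 7.0000], x1=0.8200 (f=1.3924), x2=3.1800 (f=1.3924); f(x1) = f(x2) (tie, not '<') => keep [0.8200, 7.0000]
Step 2: [0.8200, 7.0000], x1=3.1808 (f=1.3942), x2=4.6392 (f=6.9656); f(x1) < f(x2) => keep [0.8200, 4.6392]
Step 3: [0.8200, 4.6392], x1=2.2789 (f=0.0778), x2=3.1803 (f=1.3931); f(x1) < f(x2) => keep [0.8200, 3.1803]
Final interval: [0.8200, 3.1803]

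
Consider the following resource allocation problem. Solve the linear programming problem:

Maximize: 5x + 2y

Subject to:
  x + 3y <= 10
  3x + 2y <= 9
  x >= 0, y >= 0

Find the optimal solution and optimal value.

Feasible vertices: (0, 0), (0, 10/3), (1, 3), (3, 0)
Objective 5x + 2y at each:
  (0, 0): 0
  (0, 10/3): 20/3
  (1, 3): 11
  (3, 0): 15
Maximum is 15 at (3, 0).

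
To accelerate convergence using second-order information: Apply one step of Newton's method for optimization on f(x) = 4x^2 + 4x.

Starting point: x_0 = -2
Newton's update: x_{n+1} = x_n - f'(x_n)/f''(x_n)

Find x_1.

f(x) = 4x^2 + 4x
f'(x) = 8x + (4), f''(x) = 8
Newton step: x_1 = x_0 - f'(x_0)/f''(x_0)
f'(-2) = -12
x_1 = -2 - -12/8 = -1/2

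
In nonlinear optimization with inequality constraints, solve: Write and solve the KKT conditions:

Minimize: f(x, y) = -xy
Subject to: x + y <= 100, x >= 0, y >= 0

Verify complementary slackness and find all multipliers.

Problem: min -xy s.t. x + y <= 100 (multiplier lambda), x >= 0 (mu_x), y >= 0 (mu_y)
KKT stationarity: -y + lambda - mu_x = 0, -x + lambda - mu_y = 0, with lambda, mu_x, mu_y >= 0
Complementary slackness: lambda*(x + y - 100) = 0, mu_x*x = 0, mu_y*y = 0
If lambda = 0: y = -mu_x <= 0 and x = -mu_y <= 0 force x = y = 0 with f = 0; but x = y = 50 is feasible with f = -2500 < 0, so this is not the minimum. Hence lambda > 0 and x + y = 100.
Try x > 0, y > 0 (so mu_x = mu_y = 0): y = lambda, x = lambda => x = y = lambda
x + y = 100 => 2*lambda = 100 => lambda = 50
x* = y* = 50 > 0, consistent with mu_x = mu_y = 0.
(Any feasible point with x = 0 or y = 0 has f = 0 > -2500, so the minimum is not on those boundaries.)
min(-xy) = -2500 (i.e. max xy = 2500)
Multipliers: lambda = 50, mu_x = 0, mu_y = 0
Complementary slackness: lambda*(x + y - 100) = 50*(50 + 50 - 100) = 0, mu_x*x = 0*50 = 0, mu_y*y = 0*50 = 0. Satisfied.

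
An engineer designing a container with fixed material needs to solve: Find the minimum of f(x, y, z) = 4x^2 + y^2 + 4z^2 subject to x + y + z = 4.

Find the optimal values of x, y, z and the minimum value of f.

Using Lagrange multipliers on f = 4x^2 + y^2 + 4z^2 with constraint x + y + z = 4:
Conditions: 2*4*x = lambda, 2*1*y = lambda, 2*4*z = lambda
So x = lambda/8, y = lambda/2, z = lambda/8
Substituting into constraint: lambda * (3/4) = 4
lambda = 16/3
x = 2/3, y = 8/3, z = 2/3
Minimum value = 32/3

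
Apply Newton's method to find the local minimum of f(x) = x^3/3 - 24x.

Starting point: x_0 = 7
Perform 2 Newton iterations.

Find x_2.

f(x) = x^3/3 - 24x
f'(x) = x^2 - 24, f''(x) = 2x
Newton update: x_{n+1} = x_n - (x_n^2 - 24)/(2*x_n)
Step 1: x_0 = 7, f'=25, f''=14, x_1 = 73/14
Step 2: x_1 = 73/14, f'=625/196, f''=73/7, x_2 = 10033/2044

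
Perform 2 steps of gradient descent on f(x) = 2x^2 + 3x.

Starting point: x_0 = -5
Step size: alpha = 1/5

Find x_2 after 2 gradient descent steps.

f(x) = 2x^2 + 3x, f'(x) = 4x + (3)
Step 1: f'(-5) = -17, x_1 = -5 - 1/5 * -17 = -8/5
Step 2: f'(-8/5) = -17/5, x_2 = -8/5 - 1/5 * -17/5 = -23/25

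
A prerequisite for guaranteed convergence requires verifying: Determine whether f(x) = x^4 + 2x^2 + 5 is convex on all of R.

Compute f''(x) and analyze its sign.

f(x) = x^4 + 2x^2 + 5
f'(x) = 4x^3 + 4x
f''(x) = 12x^2 + 4
f''(x) = 12x^2 + 4 >= 4 > 0 for all x
Therefore, f is convex on R.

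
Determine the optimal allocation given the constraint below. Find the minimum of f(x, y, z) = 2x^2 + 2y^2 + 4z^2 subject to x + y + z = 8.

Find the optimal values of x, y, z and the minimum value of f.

Using Lagrange multipliers on f = 2x^2 + 2y^2 + 4z^2 with constraint x + y + z = 8:
Conditions: 2*2*x = lambda, 2*2*y = lambda, 2*4*z = lambda
So x = lambda/4, y = lambda/4, z = lambda/8
Substituting into constraint: lambda * (5/8) = 8
lambda = 64/5
x = 16/5, y = 16/5, z = 8/5
Minimum value = 256/5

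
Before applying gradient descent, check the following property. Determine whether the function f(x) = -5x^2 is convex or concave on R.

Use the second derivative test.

f(x) = -5x^2
f'(x) = -10x + 0
f''(x) = -10
Since f''(x) = -10 < 0 for all x, f is concave on R.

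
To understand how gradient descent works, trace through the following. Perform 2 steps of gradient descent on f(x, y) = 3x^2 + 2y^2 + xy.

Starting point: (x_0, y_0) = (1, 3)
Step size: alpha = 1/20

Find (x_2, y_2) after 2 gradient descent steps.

f(x,y) = 3x^2 + 2y^2 + xy
grad_x = 6x + 1y, grad_y = 4y + 1x
Step 1: grad = (9, 13), (11/20, 47/20)
Step 2: grad = (113/20, 199/20), (107/400, 741/400)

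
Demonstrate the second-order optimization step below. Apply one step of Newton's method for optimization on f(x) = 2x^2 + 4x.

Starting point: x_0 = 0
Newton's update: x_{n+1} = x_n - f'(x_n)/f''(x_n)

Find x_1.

f(x) = 2x^2 + 4x
f'(x) = 4x + (4), f''(x) = 4
Newton step: x_1 = x_0 - f'(x_0)/f''(x_0)
f'(0) = 4
x_1 = 0 - 4/4 = -1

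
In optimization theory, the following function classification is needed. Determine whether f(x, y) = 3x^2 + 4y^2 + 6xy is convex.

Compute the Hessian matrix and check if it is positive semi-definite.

f(x,y) = 3x^2 + 4y^2 + 6xy
Hessian H = [[6, 6], [6, 8]]
trace(H) = 14, det(H) = 12
Eigenvalues: (14 +/- sqrt(148)) / 2 = 13.08, 0.9172
Since both eigenvalues > 0, f is convex.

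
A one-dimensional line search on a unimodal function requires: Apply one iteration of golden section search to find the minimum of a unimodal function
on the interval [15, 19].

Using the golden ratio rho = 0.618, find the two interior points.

Golden section search on [15, 19].
Golden ratio rho = 0.618 (approx).
Interior points:
  x_1 = 15 + (1-0.618)*4 = 16.5280
  x_2 = 15 + 0.618*4 = 17.4720
Compare f(x_1) and f(x_2) to determine which subinterval to keep.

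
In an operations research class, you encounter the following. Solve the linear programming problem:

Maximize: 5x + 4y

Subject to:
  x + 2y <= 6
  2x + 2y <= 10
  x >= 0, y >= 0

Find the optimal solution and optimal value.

Feasible vertices: (0, 0), (0, 3), (4, 1), (5, 0)
Objective 5x + 4y at each:
  (0, 0): 0
  (0, 3): 12
  (4, 1): 24
  (5, 0): 25
Maximum is 25 at (5, 0).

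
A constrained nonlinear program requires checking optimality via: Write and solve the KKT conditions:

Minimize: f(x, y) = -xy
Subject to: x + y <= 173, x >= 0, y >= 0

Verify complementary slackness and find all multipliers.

Problem: min -xy s.t. x + y <= 173 (multiplier lambda), x >= 0 (mu_x), y >= 0 (mu_y)
KKT stationarity: -y + lambda - mu_x = 0, -x + lambda - mu_y = 0, with lambda, mu_x, mu_y >= 0
Complementary slackness: lambda*(x + y - 173) = 0, mu_x*x = 0, mu_y*y = 0
If lambda = 0: y = -mu_x <= 0 and x = -mu_y <= 0 force x = y = 0 with f = 0; but x = y = 173/2 is feasible with f = -29929/4 < 0, so this is not the minimum. Hence lambda > 0 and x + y = 173.
Try x > 0, y > 0 (so mu_x = mu_y = 0): y = lambda, x = lambda => x = y = lambda
x + y = 173 => 2*lambda = 173 => lambda = 173/2
x* = y* = 173/2 > 0, consistent with mu_x = mu_y = 0.
(Any feasible point with x = 0 or y = 0 has f = 0 > -29929/4, so the minimum is not on those boundaries.)
min(-xy) = -29929/4 (i.e. max xy = 29929/4)
Multipliers: lambda = 173/2, mu_x = 0, mu_y = 0
Complementary slackness: lambda*(x + y - 173) = 173/2*(173/2 + 173/2 - 173) = 0, mu_x*x = 0*173/2 = 0, mu_y*y = 0*173/2 = 0. Satisfied.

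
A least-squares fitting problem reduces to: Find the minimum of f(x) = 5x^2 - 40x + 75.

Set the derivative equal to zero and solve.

f(x) = 5x^2 - 40x + 75
f'(x) = 10x + (-40) = 0
x = 40/10 = 4
f(4) = -5
Since f''(x) = 10 > 0, this is a minimum.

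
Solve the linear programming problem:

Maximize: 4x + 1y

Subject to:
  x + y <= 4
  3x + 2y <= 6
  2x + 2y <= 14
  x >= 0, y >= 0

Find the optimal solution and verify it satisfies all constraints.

Feasible vertices: (0, 0), (0, 3), (2, 0)
Objective 4x + 1y at each vertex:
  (0, 0): 0
  (0, 3): 3
  (2, 0): 8
Maximum is 8 at (2, 0).
Verify constraints at (x, y) = (2, 0):
  1*2 + 1*0 = 2 <= 4
  3*2 + 2*0 = 6 <= 6 (active)
  2*2 + 2*0 = 4 <= 14
  x = 2 >= 0, y = 0 >= 0. All constraints satisfied.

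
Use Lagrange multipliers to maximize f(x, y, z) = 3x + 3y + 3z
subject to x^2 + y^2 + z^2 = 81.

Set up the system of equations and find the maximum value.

Lagrange conditions: 3 = 2*lambda*x, 3 = 2*lambda*y, 3 = 2*lambda*z
So x:3 = y:3 = z:3, i.e. x = 3t, y = 3t, z = 3t
Constraint: t^2*(3^2 + 3^2 + 3^2) = 81
  t^2 * 27 = 81  =>  t = sqrt(3)
Maximum = 3*3t + 3*3t + 3*3t = 27*sqrt(3) = sqrt(2187)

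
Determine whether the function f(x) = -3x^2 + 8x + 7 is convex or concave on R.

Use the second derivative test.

f(x) = -3x^2 + 8x + 7
f'(x) = -6x + 8
f''(x) = -6
Since f''(x) = -6 < 0 for all x, f is concave on R.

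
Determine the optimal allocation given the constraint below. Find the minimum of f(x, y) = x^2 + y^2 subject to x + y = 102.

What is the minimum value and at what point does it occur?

Substitute y = 102 - x into f(x,y) = x^2 + y^2:
g(x) = x^2 + (102 - x)^2 = 2x^2 - 204x + 10404
g'(x) = 4x - 204 = 0  =>  x = 51
y = 102 - 51 = 51
Minimum value = 51^2 + 51^2 = 5202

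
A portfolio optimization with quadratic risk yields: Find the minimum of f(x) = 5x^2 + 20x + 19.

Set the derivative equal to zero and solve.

f(x) = 5x^2 + 20x + 19
f'(x) = 10x + (20) = 0
x = -20/10 = -2
f(-2) = -1
Since f''(x) = 10 > 0, this is a minimum.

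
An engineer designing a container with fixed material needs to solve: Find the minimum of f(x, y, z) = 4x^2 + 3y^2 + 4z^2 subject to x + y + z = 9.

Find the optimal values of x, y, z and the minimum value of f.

Using Lagrange multipliers on f = 4x^2 + 3y^2 + 4z^2 with constraint x + y + z = 9:
Conditions: 2*4*x = lambda, 2*3*y = lambda, 2*4*z = lambda
So x = lambda/8, y = lambda/6, z = lambda/8
Substituting into constraint: lambda * (5/12) = 9
lambda = 108/5
x = 27/10, y = 18/5, z = 27/10
Minimum value = 486/5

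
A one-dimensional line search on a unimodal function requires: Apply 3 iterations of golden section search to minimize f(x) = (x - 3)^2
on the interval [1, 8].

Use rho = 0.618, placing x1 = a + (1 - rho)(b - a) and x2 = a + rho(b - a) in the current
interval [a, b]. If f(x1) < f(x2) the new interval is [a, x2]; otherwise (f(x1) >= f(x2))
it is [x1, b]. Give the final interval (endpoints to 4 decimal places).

Golden section search for min of f(x) = (x - 3)^2 on [1, 8].
Each step: x1 = a + (1 - rho)(b - a), x2 = a + rho(b - a); if f(x1) < f(x2) keep [a, x2], otherwise keep [x1, b].
Step 1: [1.0000, 8.0000], x1=3.6740 (f=0.4543), x2=5.3260 (f=5.4103); f(x1) < f(x2) => keep [1.0000, 5.3260]
Step 2: [1.0000, 5.3260], x1=2.6525 (f=0.1207), x2=3.6735 (f=0.4536); f(x1) < f(x2) => keep [1.0000, 3.6735]
Step 3: [1.0000, 3.6735], x1=2.0213 (f=0.9579), x2=2.6522 (f=0.1210); f(x1) > f(x2) => keep [2.0213, 3.6735]
Final interval: [2.0213, 3.6735]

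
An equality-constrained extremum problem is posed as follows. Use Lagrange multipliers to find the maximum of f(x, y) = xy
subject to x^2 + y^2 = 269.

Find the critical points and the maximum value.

Lagrange conditions: y = 2*lambda*x and x = 2*lambda*y
If x = 0 then y = 0, violating the constraint, so x, y != 0.
Dividing: y/x = x/y => x^2 = y^2 => y = x or y = -x
Constraint: 2x^2 = 269 => x^2 = 269/2 => x = +/-sqrt(269/2)
Critical points: (sqrt(269/2), sqrt(269/2)), (-sqrt(269/2), -sqrt(269/2)), (sqrt(269/2), -sqrt(269/2)), (-sqrt(269/2), sqrt(269/2))
  y = x:  xy = x^2 = 269/2  at (sqrt(269/2), sqrt(269/2)) and (-sqrt(269/2), -sqrt(269/2))
  y = -x: xy = -x^2 = -269/2 at (sqrt(269/2), -sqrt(269/2)) and (-sqrt(269/2), sqrt(269/2))
Maximum xy = 269/2 at (sqrt(269/2), sqrt(269/2)) and (-sqrt(269/2), -sqrt(269/2))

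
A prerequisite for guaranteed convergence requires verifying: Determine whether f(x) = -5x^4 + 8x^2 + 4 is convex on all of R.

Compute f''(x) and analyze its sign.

f(x) = -5x^4 + 8x^2 + 4
f'(x) = -20x^3 + 16x
f''(x) = -60x^2 + 16
f''(x) = -60x^2 + 16 -> -inf as |x| -> inf
Therefore, f is not globally convex on R.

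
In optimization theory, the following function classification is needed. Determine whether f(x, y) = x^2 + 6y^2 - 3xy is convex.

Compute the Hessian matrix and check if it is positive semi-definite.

f(x,y) = x^2 + 6y^2 - 3xy
Hessian H = [[2, -3], [-3, 12]]
trace(H) = 14, det(H) = 15
Eigenvalues: (14 +/- sqrt(136)) / 2 = 12.83, 1.169
Since both eigenvalues > 0, f is convex.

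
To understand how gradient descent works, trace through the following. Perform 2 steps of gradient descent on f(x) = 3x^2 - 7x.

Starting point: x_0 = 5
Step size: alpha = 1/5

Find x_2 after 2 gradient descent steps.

f(x) = 3x^2 - 7x, f'(x) = 6x + (-7)
Step 1: f'(5) = 23, x_1 = 5 - 1/5 * 23 = 2/5
Step 2: f'(2/5) = -23/5, x_2 = 2/5 - 1/5 * -23/5 = 33/25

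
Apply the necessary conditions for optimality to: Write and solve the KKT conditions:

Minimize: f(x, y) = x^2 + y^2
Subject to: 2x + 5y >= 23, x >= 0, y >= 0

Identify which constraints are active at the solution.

KKT conditions for min x^2 + y^2 s.t. 2x + 5y >= 23, x >= 0, y >= 0:
Stationarity: 2x = mu*2 + mu_x, 2y = mu*5 + mu_y, with mu, mu_x, mu_y >= 0
Complementary slackness: mu*(2x + 5y - 23) = 0, mu_x*x = 0, mu_y*y = 0
(0, 0) is infeasible (2*0 + 5*0 < 23), so if mu = 0 stationarity would force x = mu_x/2 >= 0, y = mu_y/2 >= 0 with mu_x*x = mu_y*y = 0, i.e. x = y = 0: contradiction. Hence mu > 0 and 2x + 5y = 23 is active.
Try x > 0, y > 0 (so mu_x = mu_y = 0): x = 2*mu/2, y = 5*mu/2
Substitute: 2*(2*mu/2) + 5*(5*mu/2) = 23
  mu*29/2 = 23 => mu = 46/29
x* = 46/29 > 0, y* = 115/29 > 0, consistent with mu_x = mu_y = 0.
f is convex and the constraints are linear, so this KKT point is the global minimum.
f* = 529/29
Active constraints: 2x + 5y >= 23 (holds with equality, mu = 46/29 > 0); x >= 0 and y >= 0 are inactive (mu_x = mu_y = 0).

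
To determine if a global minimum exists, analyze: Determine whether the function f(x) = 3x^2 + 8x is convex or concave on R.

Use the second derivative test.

f(x) = 3x^2 + 8x
f'(x) = 6x + 8
f''(x) = 6
Since f''(x) = 6 > 0 for all x, f is convex on R.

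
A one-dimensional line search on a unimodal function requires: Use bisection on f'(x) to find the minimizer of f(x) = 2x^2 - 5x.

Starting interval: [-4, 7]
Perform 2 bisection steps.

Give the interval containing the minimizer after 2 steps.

Finding critical point of f(x) = 2x^2 - 5x using bisection on f'(x) = 4x + -5.
f'(x) = 0 when x = 5/4.
Starting interval: [-4, 7]
Step 1: mid = 3/2, f'(mid) = 1, new interval = [-4, 3/2]
Step 2: mid = -5/4, f'(mid) = -10, new interval = [-5/4, 3/2]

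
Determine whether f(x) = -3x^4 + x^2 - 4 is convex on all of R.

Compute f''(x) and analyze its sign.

f(x) = -3x^4 + x^2 - 4
f'(x) = -12x^3 + 2x
f''(x) = -36x^2 + 2
f''(x) = -36x^2 + 2 -> -inf as |x| -> inf
Therefore, f is not globally convex on R.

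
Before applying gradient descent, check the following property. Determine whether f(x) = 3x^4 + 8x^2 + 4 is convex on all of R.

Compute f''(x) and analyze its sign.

f(x) = 3x^4 + 8x^2 + 4
f'(x) = 12x^3 + 16x
f''(x) = 36x^2 + 16
f''(x) = 36x^2 + 16 >= 16 > 0 for all x
Therefore, f is convex on R.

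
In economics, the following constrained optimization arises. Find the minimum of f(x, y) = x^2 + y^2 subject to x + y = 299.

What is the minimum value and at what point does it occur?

Substitute y = 299 - x into f(x,y) = x^2 + y^2:
g(x) = x^2 + (299 - x)^2 = 2x^2 - 598x + 89401
g'(x) = 4x - 598 = 0  =>  x = 299/2
y = 299 - 299/2 = 299/2
Minimum value = (299/2)^2 + (299/2)^2 = 89401/2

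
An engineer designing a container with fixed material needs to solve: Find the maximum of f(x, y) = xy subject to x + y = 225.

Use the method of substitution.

Substitute y = 225 - x into f(x,y) = xy:
g(x) = x(225 - x) = 225x - x^2
g'(x) = 225 - 2x = 0  =>  x = 225/2
y = 225 - 225/2 = 225/2
Maximum value = (225/2) * (225/2) = 50625/4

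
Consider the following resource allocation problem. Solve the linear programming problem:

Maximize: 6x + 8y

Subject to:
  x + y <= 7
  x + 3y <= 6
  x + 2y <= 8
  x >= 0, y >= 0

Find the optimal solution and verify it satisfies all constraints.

Feasible vertices: (0, 0), (0, 2), (6, 0)
Objective 6x + 8y at each vertex:
  (0, 0): 0
  (0, 2): 16
  (6, 0): 36
Maximum is 36 at (6, 0).
Verify constraints at (x, y) = (6, 0):
  1*6 + 1*0 = 6 <= 7
  1*6 + 3*0 = 6 <= 6 (active)
  1*6 + 2*0 = 6 <= 8
  x = 6 >= 0, y = 0 >= 0. All constraints satisfied.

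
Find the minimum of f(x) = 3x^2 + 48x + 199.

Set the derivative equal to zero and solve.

f(x) = 3x^2 + 48x + 199
f'(x) = 6x + (48) = 0
x = -48/6 = -8
f(-8) = 7
Since f''(x) = 6 > 0, this is a minimum.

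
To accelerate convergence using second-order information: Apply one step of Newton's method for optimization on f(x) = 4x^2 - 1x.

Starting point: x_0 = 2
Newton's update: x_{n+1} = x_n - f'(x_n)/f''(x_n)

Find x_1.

f(x) = 4x^2 - 1x
f'(x) = 8x + (-1), f''(x) = 8
Newton step: x_1 = x_0 - f'(x_0)/f''(x_0)
f'(2) = 15
x_1 = 2 - 15/8 = 1/8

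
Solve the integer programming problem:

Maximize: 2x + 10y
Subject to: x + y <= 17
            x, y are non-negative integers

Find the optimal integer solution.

Objective: 2x + 10y, constraint: x + y <= 17
Coefficient of y is 10 > coefficient of x is 2, so allocate the entire budget to y.
Optimal: x = 0, y = 17, value = 170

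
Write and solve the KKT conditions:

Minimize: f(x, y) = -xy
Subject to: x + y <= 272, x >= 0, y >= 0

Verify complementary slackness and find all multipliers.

Problem: min -xy s.t. x + y <= 272 (multiplier lambda), x >= 0 (mu_x), y >= 0 (mu_y)
KKT stationarity: -y + lambda - mu_x = 0, -x + lambda - mu_y = 0, with lambda, mu_x, mu_y >= 0
Complementary slackness: lambda*(x + y - 272) = 0, mu_x*x = 0, mu_y*y = 0
If lambda = 0: y = -mu_x <= 0 and x = -mu_y <= 0 force x = y = 0 with f = 0; but x = y = 136 is feasible with f = -18496 < 0, so this is not the minimum. Hence lambda > 0 and x + y = 272.
Try x > 0, y > 0 (so mu_x = mu_y = 0): y = lambda, x = lambda => x = y = lambda
x + y = 272 => 2*lambda = 272 => lambda = 136
x* = y* = 136 > 0, consistent with mu_x = mu_y = 0.
(Any feasible point with x = 0 or y = 0 has f = 0 > -18496, so the minimum is not on those boundaries.)
min(-xy) = -18496 (i.e. max xy = 18496)
Multipliers: lambda = 136, mu_x = 0, mu_y = 0
Complementary slackness: lambda*(x + y - 272) = 136*(136 + 136 - 272) = 0, mu_x*x = 0*136 = 0, mu_y*y = 0*136 = 0. Satisfied.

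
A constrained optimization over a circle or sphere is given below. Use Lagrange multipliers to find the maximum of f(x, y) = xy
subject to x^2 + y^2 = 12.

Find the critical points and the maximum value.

Lagrange conditions: y = 2*lambda*x and x = 2*lambda*y
If x = 0 then y = 0, violating the constraint, so x, y != 0.
Dividing: y/x = x/y => x^2 = y^2 => y = x or y = -x
Constraint: 2x^2 = 12 => x^2 = 6 => x = +/-sqrt(6)
Critical points: (sqrt(6), sqrt(6)), (-sqrt(6), -sqrt(6)), (sqrt(6), -sqrt(6)), (-sqrt(6), sqrt(6))
  y = x:  xy = x^2 = 6  at (sqrt(6), sqrt(6)) and (-sqrt(6), -sqrt(6))
  y = -x: xy = -x^2 = -6 at (sqrt(6), -sqrt(6)) and (-sqrt(6), sqrt(6))
Maximum xy = 6 at (sqrt(6), sqrt(6)) and (-sqrt(6), -sqrt(6))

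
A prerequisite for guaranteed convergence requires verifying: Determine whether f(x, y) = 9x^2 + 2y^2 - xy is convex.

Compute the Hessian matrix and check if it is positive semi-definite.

f(x,y) = 9x^2 + 2y^2 - xy
Hessian H = [[18, -1], [-1, 4]]
trace(H) = 22, det(H) = 71
Eigenvalues: (22 +/- sqrt(200)) / 2 = 18.07, 3.929
Since both eigenvalues > 0, f is convex.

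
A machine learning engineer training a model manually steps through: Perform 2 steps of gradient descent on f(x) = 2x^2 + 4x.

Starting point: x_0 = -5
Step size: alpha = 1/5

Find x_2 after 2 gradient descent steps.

f(x) = 2x^2 + 4x, f'(x) = 4x + (4)
Step 1: f'(-5) = -16, x_1 = -5 - 1/5 * -16 = -9/5
Step 2: f'(-9/5) = -16/5, x_2 = -9/5 - 1/5 * -16/5 = -29/25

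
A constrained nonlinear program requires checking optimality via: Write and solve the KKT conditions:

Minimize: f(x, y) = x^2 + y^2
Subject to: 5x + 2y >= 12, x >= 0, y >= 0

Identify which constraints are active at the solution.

KKT conditions for min x^2 + y^2 s.t. 5x + 2y >= 12, x >= 0, y >= 0:
Stationarity: 2x = mu*5 + mu_x, 2y = mu*2 + mu_y, with mu, mu_x, mu_y >= 0
Complementary slackness: mu*(5x + 2y - 12) = 0, mu_x*x = 0, mu_y*y = 0
(0, 0) is infeasible (5*0 + 2*0 < 12), so if mu = 0 stationarity would force x = mu_x/2 >= 0, y = mu_y/2 >= 0 with mu_x*x = mu_y*y = 0, i.e. x = y = 0: contradiction. Hence mu > 0 and 5x + 2y = 12 is active.
Try x > 0, y > 0 (so mu_x = mu_y = 0): x = 5*mu/2, y = 2*mu/2
Substitute: 5*(5*mu/2) + 2*(2*mu/2) = 12
  mu*29/2 = 12 => mu = 24/29
x* = 60/29 > 0, y* = 24/29 > 0, consistent with mu_x = mu_y = 0.
f is convex and the constraints are linear, so this KKT point is the global minimum.
f* = 144/29
Active constraints: 5x + 2y >= 12 (holds with equality, mu = 24/29 > 0); x >= 0 and y >= 0 are inactive (mu_x = mu_y = 0).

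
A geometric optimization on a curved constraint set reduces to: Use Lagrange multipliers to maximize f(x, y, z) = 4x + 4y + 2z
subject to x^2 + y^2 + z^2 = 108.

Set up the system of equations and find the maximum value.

Lagrange conditions: 4 = 2*lambda*x, 4 = 2*lambda*y, 2 = 2*lambda*z
So x:4 = y:4 = z:2, i.e. x = 4t, y = 4t, z = 2t
Constraint: t^2*(4^2 + 4^2 + 2^2) = 108
  t^2 * 36 = 108  =>  t = sqrt(3)
Maximum = 4*4t + 4*4t + 2*2t = 36*sqrt(3) = sqrt(3888)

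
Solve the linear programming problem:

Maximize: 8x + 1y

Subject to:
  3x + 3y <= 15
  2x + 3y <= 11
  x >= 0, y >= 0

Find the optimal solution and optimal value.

Feasible vertices: (0, 0), (0, 11/3), (4, 1), (5, 0)
Objective 8x + 1y at each:
  (0, 0): 0
  (0, 11/3): 11/3
  (4, 1): 33
  (5, 0): 40
Maximum is 40 at (5, 0).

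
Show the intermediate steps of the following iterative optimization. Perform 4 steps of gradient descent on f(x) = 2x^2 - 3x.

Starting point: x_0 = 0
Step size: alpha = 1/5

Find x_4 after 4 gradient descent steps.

f(x) = 2x^2 - 3x, f'(x) = 4x + (-3)
Step 1: f'(0) = -3, x_1 = 0 - 1/5 * -3 = 3/5
Step 2: f'(3/5) = -3/5, x_2 = 3/5 - 1/5 * -3/5 = 18/25
Step 3: f'(18/25) = -3/25, x_3 = 18/25 - 1/5 * -3/25 = 93/125
Step 4: f'(93/125) = -3/125, x_4 = 93/125 - 1/5 * -3/125 = 468/625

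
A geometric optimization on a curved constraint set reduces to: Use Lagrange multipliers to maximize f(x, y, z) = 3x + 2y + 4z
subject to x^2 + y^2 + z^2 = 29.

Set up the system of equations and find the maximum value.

Lagrange conditions: 3 = 2*lambda*x, 2 = 2*lambda*y, 4 = 2*lambda*z
So x:3 = y:2 = z:4, i.e. x = 3t, y = 2t, z = 4t
Constraint: t^2*(3^2 + 2^2 + 4^2) = 29
  t^2 * 29 = 29  =>  t = sqrt(1)
Maximum = 3*3t + 2*2t + 4*4t = 29*sqrt(1) = 29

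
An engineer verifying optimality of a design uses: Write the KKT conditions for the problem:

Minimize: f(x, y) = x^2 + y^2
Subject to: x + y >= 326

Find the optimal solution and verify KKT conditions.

KKT conditions for min x^2 + y^2 s.t. x + y >= 326:
Stationarity: 2x = mu, 2y = mu
So x = y = mu/2.
Complementary slackness: mu*(x + y - 326) = 0
Primal feasibility: x + y >= 326; dual feasibility: mu >= 0
If mu = 0 then x = y = 0, but 0 + 0 < 326 is infeasible, so the constraint is active.
Constraint active: x + y = 2*(mu/2) = 326 => mu = 326
x = y = 163, f = 53138
Verify: stationarity 2*163 = 326 = mu; primal 163 + 163 = 326 >= 326; dual mu = 326 >= 0; complementary slackness 326*(326 - 326) = 0. All KKT conditions hold.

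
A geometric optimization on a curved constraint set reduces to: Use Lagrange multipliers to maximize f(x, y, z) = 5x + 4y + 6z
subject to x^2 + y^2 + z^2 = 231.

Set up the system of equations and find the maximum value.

Lagrange conditions: 5 = 2*lambda*x, 4 = 2*lambda*y, 6 = 2*lambda*z
So x:5 = y:4 = z:6, i.e. x = 5t, y = 4t, z = 6t
Constraint: t^2*(5^2 + 4^2 + 6^2) = 231
  t^2 * 77 = 231  =>  t = sqrt(3)
Maximum = 5*5t + 4*4t + 6*6t = 77*sqrt(3) = sqrt(17787)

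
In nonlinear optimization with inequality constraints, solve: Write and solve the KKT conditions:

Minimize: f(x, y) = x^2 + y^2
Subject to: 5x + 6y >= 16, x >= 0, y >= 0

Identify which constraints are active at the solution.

KKT conditions for min x^2 + y^2 s.t. 5x + 6y >= 16, x >= 0, y >= 0:
Stationarity: 2x = mu*5 + mu_x, 2y = mu*6 + mu_y, with mu, mu_x, mu_y >= 0
Complementary slackness: mu*(5x + 6y - 16) = 0, mu_x*x = 0, mu_y*y = 0
(0, 0) is infeasible (5*0 + 6*0 < 16), so if mu = 0 stationarity would force x = mu_x/2 >= 0, y = mu_y/2 >= 0 with mu_x*x = mu_y*y = 0, i.e. x = y = 0: contradiction. Hence mu > 0 and 5x + 6y = 16 is active.
Try x > 0, y > 0 (so mu_x = mu_y = 0): x = 5*mu/2, y = 6*mu/2
Substitute: 5*(5*mu/2) + 6*(6*mu/2) = 16
  mu*61/2 = 16 => mu = 32/61
x* = 80/61 > 0, y* = 96/61 > 0, consistent with mu_x = mu_y = 0.
f is convex and the constraints are linear, so this KKT point is the global minimum.
f* = 256/61
Active constraints: 5x + 6y >= 16 (holds with equality, mu = 32/61 > 0); x >= 0 and y >= 0 are inactive (mu_x = mu_y = 0).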